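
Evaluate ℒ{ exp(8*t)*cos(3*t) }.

L{cos(3t)} = s/(s^2 + 9).
By the first shifting theorem, multiplying by e^(8t) replaces s with s - 8.

(s - 8)/((s - 8)^2 + 9)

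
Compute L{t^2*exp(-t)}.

2/(s + 1)^3

L{t^2} = 2!/s^3 = 2/s^3.
By the first shifting theorem, multiplying by e^(-t) replaces s with s + 1.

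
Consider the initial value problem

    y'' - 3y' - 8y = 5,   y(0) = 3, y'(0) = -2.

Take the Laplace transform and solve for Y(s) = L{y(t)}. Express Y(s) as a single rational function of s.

Take the Laplace transform of both sides.
The derivative rules (L{y''} = s^2 Y - s·y(0) - y'(0) and L{y'} = sY - y(0), with y(0) = 3, y'(0) = -2) turn the left side into (s^2 - 3*s - 8)Y - (3*s - 11).
The right side is L{5} = 5/s.
So (s^2 - 3*s - 8)Y = 5/s + (3*s - 11).
Solve for Y(s) and write it as one ratio of polynomials.

Y(s) = (3*s^2 - 11*s + 5)/(s^3 - 3*s^2 - 8*s)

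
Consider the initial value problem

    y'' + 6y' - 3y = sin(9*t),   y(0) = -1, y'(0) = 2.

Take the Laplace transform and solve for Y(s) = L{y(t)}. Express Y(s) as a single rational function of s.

Y(s) = (-s^3 - 4*s^2 - 81*s - 315)/(s^4 + 6*s^3 + 78*s^2 + 486*s - 243)

Take the Laplace transform of both sides.
The derivative rules (L{y''} = s^2 Y - s·y(0) - y'(0) and L{y'} = sY - y(0), with y(0) = -1, y'(0) = 2) turn the left side into (s^2 + 6*s - 3)Y - (-s - 4).
The right side is L{sin(9*t)} = 9/(s^2 + 81).
So (s^2 + 6*s - 3)Y = 9/(s^2 + 81) + (-s - 4).
Solve for Y(s) and write it as one ratio of polynomials.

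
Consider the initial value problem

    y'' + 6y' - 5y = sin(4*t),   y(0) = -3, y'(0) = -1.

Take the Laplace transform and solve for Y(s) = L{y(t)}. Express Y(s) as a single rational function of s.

Y(s) = (-3*s^3 - 19*s^2 - 48*s - 300)/(s^4 + 6*s^3 + 11*s^2 + 96*s - 80)

Laplace-transform each side.
With L{y''} = s^2 Y - s·y(0) - y'(0) and L{y'} = sY - y(0), with y(0) = -3, y'(0) = -1: the LHS transforms to (s^2 + 6*s - 5)Y - (-3*s - 19).
The right side is L{sin(4*t)} = 4/(s^2 + 16).
So (s^2 + 6*s - 5)Y = 4/(s^2 + 16) + (-3*s - 19).
Divide through and combine into a single rational function.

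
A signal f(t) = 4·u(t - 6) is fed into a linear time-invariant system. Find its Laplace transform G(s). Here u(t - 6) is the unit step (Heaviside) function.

G(s) = 4*exp(-6*s)/s

By the second shifting theorem, L{u(t - c)·g(t - c)} = e^(-cs)·H(s) with c = 6 and H(s) = L{g(t)}.
L{4} = 4/s.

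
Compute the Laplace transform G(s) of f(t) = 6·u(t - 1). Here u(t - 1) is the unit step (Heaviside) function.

G(s) = 6*exp(-s)/s

By the second shifting theorem, L{u(t - c)·g(t - c)} = e^(-cs)·H(s) with c = 1 and H(s) = L{g(t)}.
L{6} = 6/s.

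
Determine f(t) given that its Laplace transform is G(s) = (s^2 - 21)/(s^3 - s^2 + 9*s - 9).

f(t) = -2*exp(t) + sin(3*t) + 3*cos(3*t)

Factor the denominator: s^3 - s^2 + 9*s - 9 = (s - 1)*(s^2 + 9).
Partial fraction decomposition gives [-2/(s - 1)] + [3*s/(s^2 + 9)] + [3/(s^2 + 9)].
Invert each term: -2/(s - 1) ↔ -2e^(t); 3·s/(s^2 + 9) ↔ 3cos(3t); 1·3/(s^2 + 9) ↔ sin(3t).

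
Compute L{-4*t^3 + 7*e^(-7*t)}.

Apply the Laplace transform termwise.
(7)·[L{e^(-7t)} = 1/(s + 7)]; (-4)·[L{t^3} = 3!/s^4 = 6/s^4].

7/(s + 7) - 24/s^4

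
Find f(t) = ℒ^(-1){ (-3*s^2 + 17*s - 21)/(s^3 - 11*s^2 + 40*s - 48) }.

Factor the denominator: s^3 - 11*s^2 + 40*s - 48 = (s - 4)^2*(s - 3).
Partial fraction decomposition gives [-6/(s - 4)] + [-1/(s - 4)^2] + [3/(s - 3)].
Invert each term: -6/(s - 4) ↔ -6e^(4t); -1/(s - 4)^2 ↔ -t·e^(4t); 3/(s - 3) ↔ 3e^(3t).

f(t) = -t*exp(4*t) - 6*exp(4*t) + 3*exp(3*t)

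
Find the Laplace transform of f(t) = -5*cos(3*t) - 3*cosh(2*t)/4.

-5*s/(s^2 + 9) - 3*s/(4*(s^2 - 4))

Apply the Laplace transform termwise.
(-3/4)·[L{cosh(2t)} = s/(s^2 - 4)]; (-5)·[L{cos(3t)} = s/(s^2 + 9)].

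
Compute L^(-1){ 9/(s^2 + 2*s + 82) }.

exp(-t)*sin(9*t)

Rewrite the denominator: s^2 + 2*s + 82 = (s + 1)^2 + 81.
The form in (s + 1) signals a first-shifting-theorem factor e^(-t).
Since L{sin(9t)} = 9/(s^2 + 81), the inverse is e^(-t)*sin(9*t).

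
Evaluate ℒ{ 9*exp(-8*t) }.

9/(s + 8)

L{9} = 9/s.
By the first shifting theorem, multiplying by e^(-8t) replaces s with s + 8.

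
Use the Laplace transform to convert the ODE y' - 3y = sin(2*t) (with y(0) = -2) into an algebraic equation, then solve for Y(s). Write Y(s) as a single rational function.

Take the Laplace transform of both sides.
With L{y'} = sY - y(0) = sY - (-2): the LHS transforms to (s - 3)Y - (-2).
The right side is L{sin(2*t)} = 2/(s^2 + 4).
So (s - 3)Y = 2/(s^2 + 4) + (-2).
Divide through and combine into a single rational function.

Y(s) = (-2*s^2 - 6)/(s^3 - 3*s^2 + 4*s - 12)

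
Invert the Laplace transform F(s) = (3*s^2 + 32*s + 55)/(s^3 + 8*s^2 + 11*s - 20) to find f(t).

Factor the denominator: s^3 + 8*s^2 + 11*s - 20 = (s - 1)*(s + 4)*(s + 5).
Partial fraction decomposition gives [-5/(s + 5)] + [3/(s - 1)] + [5/(s + 4)].
Invert each term: -5/(s + 5) ↔ -5e^(-5t); 3/(s - 1) ↔ 3e^(t); 5/(s + 4) ↔ 5e^(-4t).

f(t) = 3*exp(t) + 5*exp(-4*t) - 5*exp(-5*t)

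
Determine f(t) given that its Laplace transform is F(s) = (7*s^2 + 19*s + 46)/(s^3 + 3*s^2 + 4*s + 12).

Factor the denominator: s^3 + 3*s^2 + 4*s + 12 = (s + 3)*(s^2 + 4).
Partial fraction decomposition gives [4/(s + 3)] + [3*s/(s^2 + 4)] + [10/(s^2 + 4)].
Invert each term: 4/(s + 3) ↔ 4e^(-3t); 3·s/(s^2 + 4) ↔ 3cos(2t); 5·2/(s^2 + 4) ↔ 5sin(2t).

f(t) = 5*sin(2*t) + 3*cos(2*t) + 4*exp(-3*t)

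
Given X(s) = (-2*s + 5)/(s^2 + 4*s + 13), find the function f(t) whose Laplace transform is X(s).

Complete the square in the denominator: s^2 + 4*s + 13 = (s + 2)^2 + 3^2.
Split the numerator to match: -2*s + 5 = -2·(s + 2) + 3·3.
Invert each term: -2·(s + 2)/((s + 2)^2 + 9) ↔ -2e^(-2t)cos(3t); 3·3/((s + 2)^2 + 9) ↔ 3e^(-2t)sin(3t).

f(t) = 3*exp(-2*t)*sin(3*t) - 2*exp(-2*t)*cos(3*t)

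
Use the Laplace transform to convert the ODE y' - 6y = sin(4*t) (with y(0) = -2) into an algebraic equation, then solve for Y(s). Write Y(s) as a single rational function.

Y(s) = (-2*s^2 - 28)/(s^3 - 6*s^2 + 16*s - 96)

Take the Laplace transform of both sides.
The derivative rules (L{y'} = sY - y(0) = sY - (-2)) turn the left side into (s - 6)Y - (-2).
The right side is L{sin(4*t)} = 4/(s^2 + 16).
So (s - 6)Y = 4/(s^2 + 16) + (-2).
Isolate Y and clear denominators.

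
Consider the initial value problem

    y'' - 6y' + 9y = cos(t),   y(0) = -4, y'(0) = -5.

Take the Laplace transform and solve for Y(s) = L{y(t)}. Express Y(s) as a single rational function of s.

Apply the Laplace transform to the equation.
With L{y''} = s^2 Y - s·y(0) - y'(0) and L{y'} = sY - y(0), with y(0) = -4, y'(0) = -5: the LHS transforms to (s^2 - 6*s + 9)Y - (-4*s + 19).
The right side is L{cos(t)} = s/(s^2 + 1).
So (s^2 - 6*s + 9)Y = s/(s^2 + 1) + (-4*s + 19).
Solve for Y(s) and write it as one ratio of polynomials.

Y(s) = (-4*s^3 + 19*s^2 - 3*s + 19)/(s^4 - 6*s^3 + 10*s^2 - 6*s + 9)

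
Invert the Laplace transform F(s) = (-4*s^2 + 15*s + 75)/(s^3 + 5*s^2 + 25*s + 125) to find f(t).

f(t) = 5*sin(5*t) - 2*cos(5*t) - 2*exp(-5*t)

Factor the denominator: s^3 + 5*s^2 + 25*s + 125 = (s + 5)*(s^2 + 25).
Partial fraction decomposition gives [-2/(s + 5)] + [-2*s/(s^2 + 25)] + [25/(s^2 + 25)].
Invert each term: -2/(s + 5) ↔ -2e^(-5t); -2·s/(s^2 + 25) ↔ -2cos(5t); 5·5/(s^2 + 25) ↔ 5sin(5t).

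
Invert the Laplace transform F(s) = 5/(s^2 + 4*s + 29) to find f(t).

f(t) = exp(-2*t)*sin(5*t)

Rewrite the denominator: s^2 + 4*s + 29 = (s + 2)^2 + 25.
The form in (s + 2) signals a first-shifting-theorem factor e^(-2t).
Since L{sin(5t)} = 5/(s^2 + 25), the inverse is e^(-2*t)*sin(5*t).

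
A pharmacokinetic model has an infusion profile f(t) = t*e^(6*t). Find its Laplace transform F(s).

F(s) = (s - 6)^(-2)

L{e^(6t)} = 1/(s - 6).
Then apply L{t·g(t)} = -d/ds[G(s)] with G(s) = 1/(s - 6):
differentiating 1 time and applying the sign gives (s - 6)^(-2).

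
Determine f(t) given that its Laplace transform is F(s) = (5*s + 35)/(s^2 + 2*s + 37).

Complete the square in the denominator: s^2 + 2*s + 37 = (s + 1)^2 + 6^2.
Split the numerator to match: 5*s + 35 = 5·(s + 1) + 5·6.
Invert each term: 5·(s + 1)/((s + 1)^2 + 36) ↔ 5e^(-t)cos(6t); 5·6/((s + 1)^2 + 36) ↔ 5e^(-t)sin(6t).

f(t) = 5*exp(-t)*sin(6*t) + 5*exp(-t)*cos(6*t)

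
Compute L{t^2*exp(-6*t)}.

2/(s + 6)^3

L{e^(-6t)} = 1/(s + 6).
Then apply L{t^2·g(t)} = (-1)^2 d^2/ds^2[H(s)] with H(s) = 1/(s + 6):
differentiating 2 times and applying the sign gives 2/(s + 6)^3.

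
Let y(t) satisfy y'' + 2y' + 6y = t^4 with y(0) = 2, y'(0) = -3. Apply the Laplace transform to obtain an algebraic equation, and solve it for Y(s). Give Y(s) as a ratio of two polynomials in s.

Transform both sides with L{·}.
With L{y''} = s^2 Y - s·y(0) - y'(0) and L{y'} = sY - y(0), with y(0) = 2, y'(0) = -3: the LHS transforms to (s^2 + 2*s + 6)Y - (2*s + 1).
The right side is L{t^4} = 24/s^5.
So (s^2 + 2*s + 6)Y = 24/s^5 + (2*s + 1).
Divide through and combine into a single rational function.

Y(s) = (2*s^6 + s^5 + 24)/(s^7 + 2*s^6 + 6*s^5)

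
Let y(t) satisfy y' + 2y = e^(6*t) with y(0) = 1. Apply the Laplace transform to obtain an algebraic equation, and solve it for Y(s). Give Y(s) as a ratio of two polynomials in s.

Laplace-transform each side.
With L{y'} = sY - y(0) = sY - 1: the LHS transforms to (s + 2)Y - (1).
The right side is L{e^(6*t)} = 1/(s - 6).
So (s + 2)Y = 1/(s - 6) + (1).
Isolate Y and clear denominators.

Y(s) = (s - 5)/(s^2 - 4*s - 12)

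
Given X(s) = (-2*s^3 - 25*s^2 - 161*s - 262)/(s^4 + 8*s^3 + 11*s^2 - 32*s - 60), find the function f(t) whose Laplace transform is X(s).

f(t) = -5*exp(2*t) + 2*exp(-2*t) + 5*exp(-3*t) - 4*exp(-5*t)

Factor the denominator: s^4 + 8*s^3 + 11*s^2 - 32*s - 60 = (s - 2)*(s + 2)*(s + 3)*(s + 5).
Partial fraction decomposition gives [-4/(s + 5)] + [-5/(s - 2)] + [5/(s + 3)] + [2/(s + 2)].
Invert each term: -4/(s + 5) ↔ -4e^(-5t); -5/(s - 2) ↔ -5e^(2t); 5/(s + 3) ↔ 5e^(-3t); 2/(s + 2) ↔ 2e^(-2t).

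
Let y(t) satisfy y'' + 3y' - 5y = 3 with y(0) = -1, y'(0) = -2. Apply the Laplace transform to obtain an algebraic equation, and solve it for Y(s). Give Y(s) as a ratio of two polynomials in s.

Y(s) = (-s^2 - 5*s + 3)/(s^3 + 3*s^2 - 5*s)

Apply the Laplace transform to the equation.
Using L{y''} = s^2 Y - s·y(0) - y'(0) and L{y'} = sY - y(0), with y(0) = -1, y'(0) = -2, the left side becomes (s^2 + 3*s - 5)Y - (-s - 5).
The right side is L{3} = 3/s.
So (s^2 + 3*s - 5)Y = 3/s + (-s - 5).
Isolate Y and clear denominators.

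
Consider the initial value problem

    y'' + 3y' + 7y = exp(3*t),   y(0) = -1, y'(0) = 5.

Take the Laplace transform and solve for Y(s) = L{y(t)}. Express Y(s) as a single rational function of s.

Apply the Laplace transform to the equation.
With L{y''} = s^2 Y - s·y(0) - y'(0) and L{y'} = sY - y(0), with y(0) = -1, y'(0) = 5: the LHS transforms to (s^2 + 3*s + 7)Y - (-s + 2).
The right side is L{exp(3*t)} = 1/(s - 3).
So (s^2 + 3*s + 7)Y = 1/(s - 3) + (-s + 2).
Solve for Y(s) and write it as one ratio of polynomials.

Y(s) = (-s^2 + 5*s - 5)/(s^3 - 2*s - 21)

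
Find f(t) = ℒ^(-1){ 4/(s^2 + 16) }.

f(t) = sin(4*t)

Since L{sin(4t)} = 4/(s^2 + 16), the inverse is sin(4*t).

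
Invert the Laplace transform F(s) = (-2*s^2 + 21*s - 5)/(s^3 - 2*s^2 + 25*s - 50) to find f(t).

Factor the denominator: s^3 - 2*s^2 + 25*s - 50 = (s - 2)*(s^2 + 25).
Partial fraction decomposition gives [1/(s - 2)] + [-3*s/(s^2 + 25)] + [15/(s^2 + 25)].
Invert each term: 1/(s - 2) ↔ e^(2t); -3·s/(s^2 + 25) ↔ -3cos(5t); 3·5/(s^2 + 25) ↔ 3sin(5t).

f(t) = exp(2*t) + 3*sin(5*t) - 3*cos(5*t)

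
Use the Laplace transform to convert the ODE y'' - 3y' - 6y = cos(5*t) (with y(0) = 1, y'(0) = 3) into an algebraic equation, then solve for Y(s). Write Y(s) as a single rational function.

Laplace-transform each side.
With L{y''} = s^2 Y - s·y(0) - y'(0) and L{y'} = sY - y(0), with y(0) = 1, y'(0) = 3: the LHS transforms to (s^2 - 3*s - 6)Y - (s).
The right side is L{cos(5*t)} = s/(s^2 + 25).
So (s^2 - 3*s - 6)Y = s/(s^2 + 25) + (s).
Solve for Y(s) and write it as one ratio of polynomials.

Y(s) = (s^3 + 26*s)/(s^4 - 3*s^3 + 19*s^2 - 75*s - 150)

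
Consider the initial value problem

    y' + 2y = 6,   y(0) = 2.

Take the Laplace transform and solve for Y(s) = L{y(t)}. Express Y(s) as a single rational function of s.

Transform both sides with L{·}.
The derivative rules (L{y'} = sY - y(0) = sY - 2) turn the left side into (s + 2)Y - (2).
The right side is L{6} = 6/s.
So (s + 2)Y = 6/s + (2).
Divide through and combine into a single rational function.

Y(s) = (2*s + 6)/(s^2 + 2*s)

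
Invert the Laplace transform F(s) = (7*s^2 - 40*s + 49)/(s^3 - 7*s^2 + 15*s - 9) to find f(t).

f(t) = -4*t*exp(3*t) + 3*exp(3*t) + 4*exp(t)

Factor the denominator: s^3 - 7*s^2 + 15*s - 9 = (s - 3)^2*(s - 1).
Partial fraction decomposition gives [3/(s - 3)] + [-4/(s - 3)^2] + [4/(s - 1)].
Invert each term: 3/(s - 3) ↔ 3e^(3t); -4/(s - 3)^2 ↔ -4t·e^(3t); 4/(s - 1) ↔ 4e^(t).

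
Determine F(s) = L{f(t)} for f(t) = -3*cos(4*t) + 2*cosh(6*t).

F(s) = -3*s/(s^2 + 16) + 2*s/(s^2 - 36)

By linearity of the Laplace transform, transform each term separately.
(2)·[L{cosh(6t)} = s/(s^2 - 36)]; (-3)·[L{cos(4t)} = s/(s^2 + 16)].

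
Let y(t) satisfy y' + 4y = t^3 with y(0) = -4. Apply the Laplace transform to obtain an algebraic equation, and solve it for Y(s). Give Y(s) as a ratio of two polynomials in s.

Laplace-transform each side.
Using L{y'} = sY - y(0) = sY - (-4), the left side becomes (s + 4)Y - (-4).
The right side is L{t^3} = 6/s^4.
So (s + 4)Y = 6/s^4 + (-4).
Divide through and combine into a single rational function.

Y(s) = (-4*s^4 + 6)/(s^5 + 4*s^4)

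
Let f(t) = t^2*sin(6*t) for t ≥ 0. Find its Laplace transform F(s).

L{sin(6t)} = 6/(s^2 + 36).
Then apply L{t^2·g(t)} = (-1)^2 d^2/ds^2[G(s)] with G(s) = 6/(s^2 + 36):
differentiating 2 times and applying the sign gives 36*(s^2 - 12)/(s^2 + 36)^3.

F(s) = 36*(s^2 - 12)/(s^2 + 36)^3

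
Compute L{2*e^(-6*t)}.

L{2} = 2/s.
By the first shifting theorem, multiplying by e^(-6t) replaces s with s + 6.

2/(s + 6)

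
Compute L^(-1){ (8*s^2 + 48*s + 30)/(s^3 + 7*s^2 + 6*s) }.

Factor the denominator: s^3 + 7*s^2 + 6*s = s*(s + 1)*(s + 6).
Partial fraction decomposition gives [5/s] + [1/(s + 6)] + [2/(s + 1)].
Invert each term: 5/(s - 0) ↔ 5e^(0t); 1/(s + 6) ↔ e^(-6t); 2/(s + 1) ↔ 2e^(-t).

5 + 2*exp(-t) + exp(-6*t)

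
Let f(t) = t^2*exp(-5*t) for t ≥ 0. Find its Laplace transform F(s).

F(s) = 2/(s + 5)^3

L{e^(-5t)} = 1/(s + 5).
Then apply L{t^2·g(t)} = (-1)^2 d^2/ds^2[G(s)] with G(s) = 1/(s + 5):
differentiating 2 times and applying the sign gives 2/(s + 5)^3.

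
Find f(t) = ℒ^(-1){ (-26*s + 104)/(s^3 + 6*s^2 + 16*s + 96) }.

f(t) = sin(4*t) - 5*cos(4*t) + 5*exp(-6*t)

Factor the denominator: s^3 + 6*s^2 + 16*s + 96 = (s + 6)*(s^2 + 16).
Partial fraction decomposition gives [5/(s + 6)] + [-5*s/(s^2 + 16)] + [4/(s^2 + 16)].
Invert each term: 5/(s + 6) ↔ 5e^(-6t); -5·s/(s^2 + 16) ↔ -5cos(4t); 1·4/(s^2 + 16) ↔ sin(4t).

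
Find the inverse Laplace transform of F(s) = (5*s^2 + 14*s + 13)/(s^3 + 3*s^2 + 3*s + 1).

2*t^2*exp(-t) + 4*t*exp(-t) + 5*exp(-t)

Factor the denominator: s^3 + 3*s^2 + 3*s + 1 = (s + 1)^3.
Partial fraction decomposition gives [5/(s + 1)] + [4/(s + 1)^2] + [4/(s + 1)^3].
Invert each term: 5/(s + 1) ↔ 5e^(-t); 4/(s + 1)^2 ↔ 4t·e^(-t); 4/(s + 1)^3 ↔ (2)t^2·e^(-t).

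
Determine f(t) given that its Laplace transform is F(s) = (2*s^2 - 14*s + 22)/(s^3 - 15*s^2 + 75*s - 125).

f(t) = t^2*exp(5*t) + 6*t*exp(5*t) + 2*exp(5*t)

Factor the denominator: s^3 - 15*s^2 + 75*s - 125 = (s - 5)^3.
Partial fraction decomposition gives [2/(s - 5)] + [6/(s - 5)^2] + [2/(s - 5)^3].
Invert each term: 2/(s - 5) ↔ 2e^(5t); 6/(s - 5)^2 ↔ 6t·e^(5t); 2/(s - 5)^3 ↔ (1)t^2·e^(5t).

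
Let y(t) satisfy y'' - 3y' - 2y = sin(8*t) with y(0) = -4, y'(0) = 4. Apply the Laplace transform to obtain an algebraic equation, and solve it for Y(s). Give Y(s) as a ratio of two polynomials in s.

Y(s) = (-4*s^3 + 16*s^2 - 256*s + 1032)/(s^4 - 3*s^3 + 62*s^2 - 192*s - 128)

Laplace-transform each side.
Using L{y''} = s^2 Y - s·y(0) - y'(0) and L{y'} = sY - y(0), with y(0) = -4, y'(0) = 4, the left side becomes (s^2 - 3*s - 2)Y - (-4*s + 16).
The right side is L{sin(8*t)} = 8/(s^2 + 64).
So (s^2 - 3*s - 2)Y = 8/(s^2 + 64) + (-4*s + 16).
Divide through and combine into a single rational function.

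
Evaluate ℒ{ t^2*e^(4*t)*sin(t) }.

2*(3*s^2 - 24*s + 47)/(s^2 - 8*s + 17)^3

L{sin(t)} = 1/(s^2 + 1).
Multiplying by e^(4t) shifts s → s - 4, so L{e^(4*t)*sin(t)} = 1/((s - 4)^2 + 1).
Then apply L{t^2·g(t)} = (-1)^2 d^2/ds^2[H(s)] with H(s) = 1/((s - 4)^2 + 1):
differentiating 2 times and applying the sign gives 2*(3*s^2 - 24*s + 47)/(s^2 - 8*s + 17)^3.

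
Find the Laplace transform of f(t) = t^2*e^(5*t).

2/(s - 5)^3

L{e^(5t)} = 1/(s - 5).
Then apply L{t^2·g(t)} = (-1)^2 d^2/ds^2[G(s)] with G(s) = 1/(s - 5):
differentiating 2 times and applying the sign gives 2/(s - 5)^3.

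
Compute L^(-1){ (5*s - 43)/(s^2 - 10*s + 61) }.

-3*exp(5*t)*sin(6*t) + 5*exp(5*t)*cos(6*t)

Complete the square in the denominator: s^2 - 10*s + 61 = (s - 5)^2 + 6^2.
Split the numerator to match: 5*s - 43 = 5·(s - 5) - 3·6.
Invert each term: 5·(s - 5)/((s - 5)^2 + 36) ↔ 5e^(5t)cos(6t); -3·6/((s - 5)^2 + 36) ↔ -3e^(5t)sin(6t).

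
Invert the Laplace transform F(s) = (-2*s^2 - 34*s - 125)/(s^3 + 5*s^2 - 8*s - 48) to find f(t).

Factor the denominator: s^3 + 5*s^2 - 8*s - 48 = (s - 3)*(s + 4)^2.
Partial fraction decomposition gives [3/(s + 4)] + [3/(s + 4)^2] + [-5/(s - 3)].
Invert each term: 3/(s + 4) ↔ 3e^(-4t); 3/(s + 4)^2 ↔ 3t·e^(-4t); -5/(s - 3) ↔ -5e^(3t).

f(t) = 3*t*exp(-4*t) - 5*exp(3*t) + 3*exp(-4*t)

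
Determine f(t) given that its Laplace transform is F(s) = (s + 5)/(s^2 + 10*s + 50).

f(t) = exp(-5*t)*cos(5*t)

Rewrite the denominator: s^2 + 10*s + 50 = (s + 5)^2 + 25.
The form in (s + 5) signals a first-shifting-theorem factor e^(-5t).
Since L{cos(5t)} = s/(s^2 + 25), the inverse is e^(-5*t)*cos(5*t).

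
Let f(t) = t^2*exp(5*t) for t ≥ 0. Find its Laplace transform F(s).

F(s) = 2/(s - 5)^3

L{t^2} = 2!/s^3 = 2/s^3.
By the first shifting theorem, multiplying by e^(5t) replaces s with s - 5.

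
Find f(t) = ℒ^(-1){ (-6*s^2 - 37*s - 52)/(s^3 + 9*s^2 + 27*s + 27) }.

f(t) = 5*t^2*exp(-3*t)/2 - t*exp(-3*t) - 6*exp(-3*t)

Factor the denominator: s^3 + 9*s^2 + 27*s + 27 = (s + 3)^3.
Partial fraction decomposition gives [-6/(s + 3)] + [-1/(s + 3)^2] + [5/(s + 3)^3].
Invert each term: -6/(s + 3) ↔ -6e^(-3t); -1/(s + 3)^2 ↔ -t·e^(-3t); 5/(s + 3)^3 ↔ (5/2)t^2·e^(-3t).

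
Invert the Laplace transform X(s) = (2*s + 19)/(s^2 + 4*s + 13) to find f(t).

Complete the square in the denominator: s^2 + 4*s + 13 = (s + 2)^2 + 3^2.
Split the numerator to match: 2*s + 19 = 2·(s + 2) + 5·3.
Invert each term: 2·(s + 2)/((s + 2)^2 + 9) ↔ 2e^(-2t)cos(3t); 5·3/((s + 2)^2 + 9) ↔ 5e^(-2t)sin(3t).

f(t) = 5*exp(-2*t)*sin(3*t) + 2*exp(-2*t)*cos(3*t)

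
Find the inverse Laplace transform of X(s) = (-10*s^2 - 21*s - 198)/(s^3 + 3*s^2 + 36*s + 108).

-sin(6*t) - 5*cos(6*t) - 5*exp(-3*t)

Factor the denominator: s^3 + 3*s^2 + 36*s + 108 = (s + 3)*(s^2 + 36).
Partial fraction decomposition gives [-5/(s + 3)] + [-5*s/(s^2 + 36)] + [-6/(s^2 + 36)].
Invert each term: -5/(s + 3) ↔ -5e^(-3t); -5·s/(s^2 + 36) ↔ -5cos(6t); -1·6/(s^2 + 36) ↔ -sin(6t).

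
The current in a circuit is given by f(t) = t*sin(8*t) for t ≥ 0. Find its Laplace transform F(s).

F(s) = 16*s/(s^2 + 64)^2

L{sin(8t)} = 8/(s^2 + 64).
Then apply L{t·g(t)} = -d/ds[G(s)] with G(s) = 8/(s^2 + 64):
differentiating 1 time and applying the sign gives 16*s/(s^2 + 64)^2.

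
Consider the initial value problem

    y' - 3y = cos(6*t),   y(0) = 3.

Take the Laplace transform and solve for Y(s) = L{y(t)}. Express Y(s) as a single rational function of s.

Apply the Laplace transform to the equation.
The derivative rules (L{y'} = sY - y(0) = sY - 3) turn the left side into (s - 3)Y - (3).
The right side is L{cos(6*t)} = s/(s^2 + 36).
So (s - 3)Y = s/(s^2 + 36) + (3).
Isolate Y and clear denominators.

Y(s) = (3*s^2 + s + 108)/(s^3 - 3*s^2 + 36*s - 108)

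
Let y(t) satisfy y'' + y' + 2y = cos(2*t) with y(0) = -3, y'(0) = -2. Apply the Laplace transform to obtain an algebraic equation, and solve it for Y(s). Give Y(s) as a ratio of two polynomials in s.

Y(s) = (-3*s^3 - 5*s^2 - 11*s - 20)/(s^4 + s^3 + 6*s^2 + 4*s + 8)

Apply the Laplace transform to the equation.
Using L{y''} = s^2 Y - s·y(0) - y'(0) and L{y'} = sY - y(0), with y(0) = -3, y'(0) = -2, the left side becomes (s^2 + s + 2)Y - (-3*s - 5).
The right side is L{cos(2*t)} = s/(s^2 + 4).
So (s^2 + s + 2)Y = s/(s^2 + 4) + (-3*s - 5).
Divide through and combine into a single rational function.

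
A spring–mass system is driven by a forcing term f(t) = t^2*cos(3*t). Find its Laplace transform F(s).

L{cos(3t)} = s/(s^2 + 9).
Then apply L{t^2·g(t)} = (-1)^2 d^2/ds^2[G(s)] with G(s) = s/(s^2 + 9):
differentiating 2 times and applying the sign gives 2*s*(s^2 - 27)/(s^2 + 9)^3.

F(s) = 2*s*(s^2 - 27)/(s^2 + 9)^3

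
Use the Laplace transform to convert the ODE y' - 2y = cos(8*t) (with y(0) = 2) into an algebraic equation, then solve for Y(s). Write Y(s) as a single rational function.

Transform both sides with L{·}.
The derivative rules (L{y'} = sY - y(0) = sY - 2) turn the left side into (s - 2)Y - (2).
The right side is L{cos(8*t)} = s/(s^2 + 64).
So (s - 2)Y = s/(s^2 + 64) + (2).
Divide through and combine into a single rational function.

Y(s) = (2*s^2 + s + 128)/(s^3 - 2*s^2 + 64*s - 128)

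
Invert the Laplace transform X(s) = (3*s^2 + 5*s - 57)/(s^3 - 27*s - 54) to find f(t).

f(t) = 5*t*exp(-3*t) + exp(6*t) + 2*exp(-3*t)

Factor the denominator: s^3 - 27*s - 54 = (s - 6)*(s + 3)^2.
Partial fraction decomposition gives [2/(s + 3)] + [5/(s + 3)^2] + [1/(s - 6)].
Invert each term: 2/(s + 3) ↔ 2e^(-3t); 5/(s + 3)^2 ↔ 5t·e^(-3t); 1/(s - 6) ↔ e^(6t).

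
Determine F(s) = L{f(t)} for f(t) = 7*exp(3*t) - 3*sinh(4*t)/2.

F(s) = -6/(s^2 - 16) + 7/(s - 3)

The transform is linear, so treat each term independently.
(-3/2)·[L{sinh(4t)} = 4/(s^2 - 16)]; (7)·[L{e^(3t)} = 1/(s - 3)].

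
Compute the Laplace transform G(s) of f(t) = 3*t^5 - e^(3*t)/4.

By linearity of the Laplace transform, transform each term separately.
(3)·[L{t^5} = 5!/s^6 = 120/s^6]; (-1/4)·[L{e^(3t)} = 1/(s - 3)].

G(s) = -1/(4*(s - 3)) + 360/s^6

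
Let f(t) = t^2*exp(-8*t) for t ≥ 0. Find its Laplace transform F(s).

L{e^(-8t)} = 1/(s + 8).
Then apply L{t^2·g(t)} = (-1)^2 d^2/ds^2[G(s)] with G(s) = 1/(s + 8):
differentiating 2 times and applying the sign gives 2/(s + 8)^3.

F(s) = 2/(s + 8)^3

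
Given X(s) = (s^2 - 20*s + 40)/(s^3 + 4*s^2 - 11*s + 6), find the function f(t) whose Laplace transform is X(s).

Factor the denominator: s^3 + 4*s^2 - 11*s + 6 = (s - 1)^2*(s + 6).
Partial fraction decomposition gives [-3/(s - 1)] + [3/(s - 1)^2] + [4/(s + 6)].
Invert each term: -3/(s - 1) ↔ -3e^(t); 3/(s - 1)^2 ↔ 3t·e^(t); 4/(s + 6) ↔ 4e^(-6t).

f(t) = 3*t*exp(t) - 3*exp(t) + 4*exp(-6*t)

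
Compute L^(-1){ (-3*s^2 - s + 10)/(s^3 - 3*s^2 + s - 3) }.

Factor the denominator: s^3 - 3*s^2 + s - 3 = (s - 3)*(s^2 + 1).
Partial fraction decomposition gives [-2/(s - 3)] + [-s/(s^2 + 1)] + [-4/(s^2 + 1)].
Invert each term: -2/(s - 3) ↔ -2e^(3t); -1·s/(s^2 + 1) ↔ -cos(t); -4·1/(s^2 + 1) ↔ -4sin(t).

-2*exp(3*t) - 4*sin(t) - cos(t)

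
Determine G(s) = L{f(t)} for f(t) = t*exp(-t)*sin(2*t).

L{sin(2t)} = 2/(s^2 + 4).
Multiplying by e^(-t) shifts s → s + 1, so L{exp(-t)*sin(2*t)} = 2/((s + 1)^2 + 4).
Then apply L{t·g(t)} = -d/ds[H(s)] with H(s) = 2/((s + 1)^2 + 4):
differentiating 1 time and applying the sign gives 4*(s + 1)/(s^2 + 2*s + 5)^2.

G(s) = 4*(s + 1)/(s^2 + 2*s + 5)^2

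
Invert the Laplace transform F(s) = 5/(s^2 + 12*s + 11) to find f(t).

f(t) = exp(-6*t)*sinh(5*t)

Rewrite the denominator: s^2 + 12*s + 11 = (s + 6)^2 - 25.
The form in (s + 6) signals a first-shifting-theorem factor e^(-6t).
Since L{sinh(5t)} = 5/(s^2 - 25), the inverse is exp(-6*t)*sinh(5*t).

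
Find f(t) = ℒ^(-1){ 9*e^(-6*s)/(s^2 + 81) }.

f(t) = Heaviside(t - 6)*(sin(9*t - 54))

The factor e^(-6s) signals a time shift by c = 6 (second shifting theorem).
L{sin(9t)} = 9/(s^2 + 81), so L^-1{9/(s^2 + 81)} = sin(9*t).
Hence the inverse is u(t - 6) times that function evaluated at t - 6.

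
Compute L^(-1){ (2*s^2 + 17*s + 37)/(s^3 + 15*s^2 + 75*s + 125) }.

t^2*exp(-5*t) - 3*t*exp(-5*t) + 2*exp(-5*t)

Factor the denominator: s^3 + 15*s^2 + 75*s + 125 = (s + 5)^3.
Partial fraction decomposition gives [2/(s + 5)] + [-3/(s + 5)^2] + [2/(s + 5)^3].
Invert each term: 2/(s + 5) ↔ 2e^(-5t); -3/(s + 5)^2 ↔ -3t·e^(-5t); 2/(s + 5)^3 ↔ (1)t^2·e^(-5t).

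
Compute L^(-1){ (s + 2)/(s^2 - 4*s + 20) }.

exp(2*t)*sin(4*t) + exp(2*t)*cos(4*t)

Complete the square in the denominator: s^2 - 4*s + 20 = (s - 2)^2 + 4^2.
Split the numerator to match: s + 2 = 1·(s - 2) + 1·4.
Invert each term: 1·(s - 2)/((s - 2)^2 + 16) ↔ e^(2t)cos(4t); 1·4/((s - 2)^2 + 16) ↔ e^(2t)sin(4t).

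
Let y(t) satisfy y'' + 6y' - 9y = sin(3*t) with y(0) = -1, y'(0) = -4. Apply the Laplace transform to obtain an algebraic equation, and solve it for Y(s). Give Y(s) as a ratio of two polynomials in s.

Y(s) = (-s^3 - 10*s^2 - 9*s - 87)/(s^4 + 6*s^3 + 54*s - 81)

Take the Laplace transform of both sides.
With L{y''} = s^2 Y - s·y(0) - y'(0) and L{y'} = sY - y(0), with y(0) = -1, y'(0) = -4: the LHS transforms to (s^2 + 6*s - 9)Y - (-s - 10).
The right side is L{sin(3*t)} = 3/(s^2 + 9).
So (s^2 + 6*s - 9)Y = 3/(s^2 + 9) + (-s - 10).
Divide through and combine into a single rational function.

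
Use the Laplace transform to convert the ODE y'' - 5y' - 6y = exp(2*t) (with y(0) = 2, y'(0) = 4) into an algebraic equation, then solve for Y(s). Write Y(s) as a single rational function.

Laplace-transform each side.
The derivative rules (L{y''} = s^2 Y - s·y(0) - y'(0) and L{y'} = sY - y(0), with y(0) = 2, y'(0) = 4) turn the left side into (s^2 - 5*s - 6)Y - (2*s - 6).
The right side is L{exp(2*t)} = 1/(s - 2).
So (s^2 - 5*s - 6)Y = 1/(s - 2) + (2*s - 6).
Solve for Y(s) and write it as one ratio of polynomials.

Y(s) = (2*s^2 - 10*s + 13)/(s^3 - 7*s^2 + 4*s + 12)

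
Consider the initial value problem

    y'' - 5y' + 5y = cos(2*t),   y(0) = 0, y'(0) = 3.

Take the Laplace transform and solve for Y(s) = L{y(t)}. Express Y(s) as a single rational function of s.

Laplace-transform each side.
With L{y''} = s^2 Y - s·y(0) - y'(0) and L{y'} = sY - y(0), with y(0) = 0, y'(0) = 3: the LHS transforms to (s^2 - 5*s + 5)Y - (3).
The right side is L{cos(2*t)} = s/(s^2 + 4).
So (s^2 - 5*s + 5)Y = s/(s^2 + 4) + (3).
Isolate Y and clear denominators.

Y(s) = (3*s^2 + s + 12)/(s^4 - 5*s^3 + 9*s^2 - 20*s + 20)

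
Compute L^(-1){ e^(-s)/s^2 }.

The factor e^(-s) signals a time shift by c = 1 (second shifting theorem).
L{t} = 1!/s^2 = 1/s^2, so L^-1{s^(-2)} = t.
Hence the inverse is u(t - 1) times that function evaluated at t - 1.

Heaviside(t - 1)*(t - 1)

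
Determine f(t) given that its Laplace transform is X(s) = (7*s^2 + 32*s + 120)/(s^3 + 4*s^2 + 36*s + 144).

Factor the denominator: s^3 + 4*s^2 + 36*s + 144 = (s + 4)*(s^2 + 36).
Partial fraction decomposition gives [2/(s + 4)] + [5*s/(s^2 + 36)] + [12/(s^2 + 36)].
Invert each term: 2/(s + 4) ↔ 2e^(-4t); 5·s/(s^2 + 36) ↔ 5cos(6t); 2·6/(s^2 + 36) ↔ 2sin(6t).

f(t) = 2*sin(6*t) + 5*cos(6*t) + 2*exp(-4*t)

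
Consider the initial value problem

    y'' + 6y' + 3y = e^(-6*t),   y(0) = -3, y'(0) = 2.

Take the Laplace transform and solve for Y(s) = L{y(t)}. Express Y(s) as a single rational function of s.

Laplace-transform each side.
The derivative rules (L{y''} = s^2 Y - s·y(0) - y'(0) and L{y'} = sY - y(0), with y(0) = -3, y'(0) = 2) turn the left side into (s^2 + 6*s + 3)Y - (-3*s - 16).
The right side is L{e^(-6*t)} = 1/(s + 6).
So (s^2 + 6*s + 3)Y = 1/(s + 6) + (-3*s - 16).
Divide through and combine into a single rational function.

Y(s) = (-3*s^2 - 34*s - 95)/(s^3 + 12*s^2 + 39*s + 18)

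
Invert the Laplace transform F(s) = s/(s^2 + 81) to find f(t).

Since L{cos(9t)} = s/(s^2 + 81), the inverse is cos(9*t).

f(t) = cos(9*t)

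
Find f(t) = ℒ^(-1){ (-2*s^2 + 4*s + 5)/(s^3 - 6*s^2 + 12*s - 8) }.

Factor the denominator: s^3 - 6*s^2 + 12*s - 8 = (s - 2)^3.
Partial fraction decomposition gives [-2/(s - 2)] + [-4/(s - 2)^2] + [5/(s - 2)^3].
Invert each term: -2/(s - 2) ↔ -2e^(2t); -4/(s - 2)^2 ↔ -4t·e^(2t); 5/(s - 2)^3 ↔ (5/2)t^2·e^(2t).

f(t) = 5*t^2*exp(2*t)/2 - 4*t*exp(2*t) - 2*exp(2*t)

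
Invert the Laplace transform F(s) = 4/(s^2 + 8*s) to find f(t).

f(t) = exp(-4*t)*sinh(4*t)

Rewrite the denominator: s^2 + 8*s = (s + 4)^2 - 16.
The form in (s + 4) signals a first-shifting-theorem factor e^(-4t).
Since L{sinh(4t)} = 4/(s^2 - 16), the inverse is exp(-4*t)*sinh(4*t).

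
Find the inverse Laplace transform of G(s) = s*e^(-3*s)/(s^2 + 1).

Heaviside(t - 3)*(cos(t - 3))

The factor e^(-3s) signals a time shift by c = 3 (second shifting theorem).
L{cos(t)} = s/(s^2 + 1), so L^-1{s/(s^2 + 1)} = cos(t).
Hence the inverse is u(t - 3) times that function evaluated at t - 3.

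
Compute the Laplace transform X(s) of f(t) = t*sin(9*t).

X(s) = 18*s/(s^2 + 81)^2

L{sin(9t)} = 9/(s^2 + 81).
Then apply L{t·g(t)} = -d/ds[G(s)] with G(s) = 9/(s^2 + 81):
differentiating 1 time and applying the sign gives 18*s/(s^2 + 81)^2.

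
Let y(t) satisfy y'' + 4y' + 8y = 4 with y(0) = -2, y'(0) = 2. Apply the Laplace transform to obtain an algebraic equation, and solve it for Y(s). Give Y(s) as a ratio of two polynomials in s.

Laplace-transform each side.
The derivative rules (L{y''} = s^2 Y - s·y(0) - y'(0) and L{y'} = sY - y(0), with y(0) = -2, y'(0) = 2) turn the left side into (s^2 + 4*s + 8)Y - (-2*s - 6).
The right side is L{4} = 4/s.
So (s^2 + 4*s + 8)Y = 4/s + (-2*s - 6).
Solve for Y(s) and write it as one ratio of polynomials.

Y(s) = (-2*s^2 - 6*s + 4)/(s^3 + 4*s^2 + 8*s)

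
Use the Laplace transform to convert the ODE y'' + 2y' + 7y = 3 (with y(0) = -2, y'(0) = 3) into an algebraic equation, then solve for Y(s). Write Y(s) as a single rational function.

Y(s) = (-2*s^2 - s + 3)/(s^3 + 2*s^2 + 7*s)

Transform both sides with L{·}.
Using L{y''} = s^2 Y - s·y(0) - y'(0) and L{y'} = sY - y(0), with y(0) = -2, y'(0) = 3, the left side becomes (s^2 + 2*s + 7)Y - (-2*s - 1).
The right side is L{3} = 3/s.
So (s^2 + 2*s + 7)Y = 3/s + (-2*s - 1).
Solve for Y(s) and write it as one ratio of polynomials.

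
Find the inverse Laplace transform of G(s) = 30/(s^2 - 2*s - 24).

6*exp(t)*sinh(5*t)

Rewrite the denominator: s^2 - 2*s - 24 = (s - 1)^2 - 25.
The form in (s - 1) signals a first-shifting-theorem factor e^(t).
Since L{sinh(5t)} = 5/(s^2 - 25), the inverse is e^(t)*sinh(5*t), scaled by 6.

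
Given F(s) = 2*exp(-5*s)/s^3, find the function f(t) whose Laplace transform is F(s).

The factor e^(-5s) signals a time shift by c = 5 (second shifting theorem).
L{t^2} = 2!/s^3 = 2/s^3, so L^-1{2/s^3} = t^2.
Hence the inverse is u(t - 5) times that function evaluated at t - 5.

f(t) = Heaviside(t - 5)*((t - 5)^2)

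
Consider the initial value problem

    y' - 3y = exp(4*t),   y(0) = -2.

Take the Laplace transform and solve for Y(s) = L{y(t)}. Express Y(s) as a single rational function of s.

Transform both sides with L{·}.
Using L{y'} = sY - y(0) = sY - (-2), the left side becomes (s - 3)Y - (-2).
The right side is L{exp(4*t)} = 1/(s - 4).
So (s - 3)Y = 1/(s - 4) + (-2).
Isolate Y and clear denominators.

Y(s) = (-2*s + 9)/(s^2 - 7*s + 12)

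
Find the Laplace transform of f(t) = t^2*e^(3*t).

2/(s - 3)^3

L{e^(3t)} = 1/(s - 3).
Then apply L{t^2·g(t)} = (-1)^2 d^2/ds^2[G(s)] with G(s) = 1/(s - 3):
differentiating 2 times and applying the sign gives 2/(s - 3)^3.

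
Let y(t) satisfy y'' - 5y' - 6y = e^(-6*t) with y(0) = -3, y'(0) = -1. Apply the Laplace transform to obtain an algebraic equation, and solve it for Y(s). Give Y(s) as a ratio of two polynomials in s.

Y(s) = (-3*s^2 - 4*s + 85)/(s^3 + s^2 - 36*s - 36)

Take the Laplace transform of both sides.
The derivative rules (L{y''} = s^2 Y - s·y(0) - y'(0) and L{y'} = sY - y(0), with y(0) = -3, y'(0) = -1) turn the left side into (s^2 - 5*s - 6)Y - (-3*s + 14).
The right side is L{e^(-6*t)} = 1/(s + 6).
So (s^2 - 5*s - 6)Y = 1/(s + 6) + (-3*s + 14).
Isolate Y and clear denominators.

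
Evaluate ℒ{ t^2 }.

2/s^3

L{t^2} = 2!/s^3 = 2/s^3.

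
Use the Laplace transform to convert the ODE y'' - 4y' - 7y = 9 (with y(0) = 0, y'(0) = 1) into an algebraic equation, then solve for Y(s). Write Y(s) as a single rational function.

Take the Laplace transform of both sides.
With L{y''} = s^2 Y - s·y(0) - y'(0) and L{y'} = sY - y(0), with y(0) = 0, y'(0) = 1: the LHS transforms to (s^2 - 4*s - 7)Y - (1).
The right side is L{9} = 9/s.
So (s^2 - 4*s - 7)Y = 9/s + (1).
Isolate Y and clear denominators.

Y(s) = (s + 9)/(s^3 - 4*s^2 - 7*s)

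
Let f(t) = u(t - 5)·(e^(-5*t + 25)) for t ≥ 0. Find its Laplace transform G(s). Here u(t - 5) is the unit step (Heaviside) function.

By the second shifting theorem, L{u(t - c)·g(t - c)} = e^(-cs)·H(s) with c = 5 and H(s) = L{g(t)}.
L{e^(-5t)} = 1/(s + 5).

G(s) = exp(-5*s)/(s + 5)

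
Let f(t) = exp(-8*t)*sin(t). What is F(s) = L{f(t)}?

F(s) = 1/((s + 8)^2 + 1)

L{sin(t)} = 1/(s^2 + 1).
By the first shifting theorem, multiplying by e^(-8t) replaces s with s + 8.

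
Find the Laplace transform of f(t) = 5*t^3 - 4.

-4/s + 30/s^4

The transform is linear, so treat each term independently.
(5)·[L{t^3} = 3!/s^4 = 6/s^4]; L{-4} = -4/s.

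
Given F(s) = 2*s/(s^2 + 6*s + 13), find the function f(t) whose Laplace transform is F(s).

Complete the square in the denominator: s^2 + 6*s + 13 = (s + 3)^2 + 2^2.
Split the numerator to match: 2*s = 2·(s + 3) - 3·2.
Invert each term: 2·(s + 3)/((s + 3)^2 + 4) ↔ 2e^(-3t)cos(2t); -3·2/((s + 3)^2 + 4) ↔ -3e^(-3t)sin(2t).

f(t) = -3*exp(-3*t)*sin(2*t) + 2*exp(-3*t)*cos(2*t)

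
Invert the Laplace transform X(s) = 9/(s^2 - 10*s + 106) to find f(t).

Rewrite the denominator: s^2 - 10*s + 106 = (s - 5)^2 + 81.
The form in (s - 5) signals a first-shifting-theorem factor e^(5t).
Since L{sin(9t)} = 9/(s^2 + 81), the inverse is e^(5*t)*sin(9*t).

f(t) = exp(5*t)*sin(9*t)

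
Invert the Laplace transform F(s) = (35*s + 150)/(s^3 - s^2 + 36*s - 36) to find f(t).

f(t) = 5*exp(t) + 5*sin(6*t) - 5*cos(6*t)

Factor the denominator: s^3 - s^2 + 36*s - 36 = (s - 1)*(s^2 + 36).
Partial fraction decomposition gives [5/(s - 1)] + [-5*s/(s^2 + 36)] + [30/(s^2 + 36)].
Invert each term: 5/(s - 1) ↔ 5e^(t); -5·s/(s^2 + 36) ↔ -5cos(6t); 5·6/(s^2 + 36) ↔ 5sin(6t).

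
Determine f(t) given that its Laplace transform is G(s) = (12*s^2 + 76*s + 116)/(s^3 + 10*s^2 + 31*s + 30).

f(t) = 4*exp(-2*t) + 2*exp(-3*t) + 6*exp(-5*t)

Factor the denominator: s^3 + 10*s^2 + 31*s + 30 = (s + 2)*(s + 3)*(s + 5).
Partial fraction decomposition gives [2/(s + 3)] + [4/(s + 2)] + [6/(s + 5)].
Invert each term: 2/(s + 3) ↔ 2e^(-3t); 4/(s + 2) ↔ 4e^(-2t); 6/(s + 5) ↔ 6e^(-5t).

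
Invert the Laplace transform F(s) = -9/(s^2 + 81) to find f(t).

Since L{sin(9t)} = 9/(s^2 + 81), the inverse is sin(9*t), scaled by -1.

f(t) = -sin(9*t)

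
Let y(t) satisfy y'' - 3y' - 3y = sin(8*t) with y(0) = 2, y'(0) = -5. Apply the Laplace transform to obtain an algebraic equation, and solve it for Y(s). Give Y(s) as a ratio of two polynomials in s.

Apply the Laplace transform to the equation.
The derivative rules (L{y''} = s^2 Y - s·y(0) - y'(0) and L{y'} = sY - y(0), with y(0) = 2, y'(0) = -5) turn the left side into (s^2 - 3*s - 3)Y - (2*s - 11).
The right side is L{sin(8*t)} = 8/(s^2 + 64).
So (s^2 - 3*s - 3)Y = 8/(s^2 + 64) + (2*s - 11).
Solve for Y(s) and write it as one ratio of polynomials.

Y(s) = (2*s^3 - 11*s^2 + 128*s - 696)/(s^4 - 3*s^3 + 61*s^2 - 192*s - 192)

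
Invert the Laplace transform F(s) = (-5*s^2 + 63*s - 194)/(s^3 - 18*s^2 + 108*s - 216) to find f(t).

Factor the denominator: s^3 - 18*s^2 + 108*s - 216 = (s - 6)^3.
Partial fraction decomposition gives [-5/(s - 6)] + [3/(s - 6)^2] + [4/(s - 6)^3].
Invert each term: -5/(s - 6) ↔ -5e^(6t); 3/(s - 6)^2 ↔ 3t·e^(6t); 4/(s - 6)^3 ↔ (2)t^2·e^(6t).

f(t) = 2*t^2*exp(6*t) + 3*t*exp(6*t) - 5*exp(6*t)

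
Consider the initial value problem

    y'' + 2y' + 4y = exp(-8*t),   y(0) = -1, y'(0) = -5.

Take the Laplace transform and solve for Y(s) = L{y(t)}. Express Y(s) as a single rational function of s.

Y(s) = (-s^2 - 15*s - 55)/(s^3 + 10*s^2 + 20*s + 32)

Apply the Laplace transform to the equation.
The derivative rules (L{y''} = s^2 Y - s·y(0) - y'(0) and L{y'} = sY - y(0), with y(0) = -1, y'(0) = -5) turn the left side into (s^2 + 2*s + 4)Y - (-s - 7).
The right side is L{exp(-8*t)} = 1/(s + 8).
So (s^2 + 2*s + 4)Y = 1/(s + 8) + (-s - 7).
Divide through and combine into a single rational function.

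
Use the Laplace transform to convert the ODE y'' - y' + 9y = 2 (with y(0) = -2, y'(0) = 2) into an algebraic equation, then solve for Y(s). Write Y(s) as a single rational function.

Y(s) = (-2*s^2 + 4*s + 2)/(s^3 - s^2 + 9*s)

Transform both sides with L{·}.
The derivative rules (L{y''} = s^2 Y - s·y(0) - y'(0) and L{y'} = sY - y(0), with y(0) = -2, y'(0) = 2) turn the left side into (s^2 - s + 9)Y - (-2*s + 4).
The right side is L{2} = 2/s.
So (s^2 - s + 9)Y = 2/s + (-2*s + 4).
Isolate Y and clear denominators.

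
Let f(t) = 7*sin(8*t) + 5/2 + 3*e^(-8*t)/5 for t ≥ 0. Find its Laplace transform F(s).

F(s) = 56/(s^2 + 64) + 3/(5*(s + 8)) + 5/(2*s)

The transform is linear, so treat each term independently.
(7)·[L{sin(8t)} = 8/(s^2 + 64)]; L{5/2} = (5/2)/s; (3/5)·[L{e^(-8t)} = 1/(s + 8)].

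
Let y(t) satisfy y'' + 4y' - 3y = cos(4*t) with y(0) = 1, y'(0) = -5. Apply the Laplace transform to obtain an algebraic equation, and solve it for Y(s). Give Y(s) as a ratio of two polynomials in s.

Take the Laplace transform of both sides.
Using L{y''} = s^2 Y - s·y(0) - y'(0) and L{y'} = sY - y(0), with y(0) = 1, y'(0) = -5, the left side becomes (s^2 + 4*s - 3)Y - (s - 1).
The right side is L{cos(4*t)} = s/(s^2 + 16).
So (s^2 + 4*s - 3)Y = s/(s^2 + 16) + (s - 1).
Divide through and combine into a single rational function.

Y(s) = (s^3 - s^2 + 17*s - 16)/(s^4 + 4*s^3 + 13*s^2 + 64*s - 48)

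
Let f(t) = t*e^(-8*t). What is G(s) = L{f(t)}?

G(s) = (s + 8)^(-2)

L{e^(-8t)} = 1/(s + 8).
Then apply L{t·g(t)} = -d/ds[H(s)] with H(s) = 1/(s + 8):
differentiating 1 time and applying the sign gives (s + 8)^(-2).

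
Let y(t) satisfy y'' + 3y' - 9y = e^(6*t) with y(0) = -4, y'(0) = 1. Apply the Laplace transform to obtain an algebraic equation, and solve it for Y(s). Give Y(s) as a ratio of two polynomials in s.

Transform both sides with L{·}.
With L{y''} = s^2 Y - s·y(0) - y'(0) and L{y'} = sY - y(0), with y(0) = -4, y'(0) = 1: the LHS transforms to (s^2 + 3*s - 9)Y - (-4*s - 11).
The right side is L{e^(6*t)} = 1/(s - 6).
So (s^2 + 3*s - 9)Y = 1/(s - 6) + (-4*s - 11).
Isolate Y and clear denominators.

Y(s) = (-4*s^2 + 13*s + 67)/(s^3 - 3*s^2 - 27*s + 54)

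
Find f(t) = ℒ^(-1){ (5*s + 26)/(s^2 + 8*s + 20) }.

f(t) = 3*exp(-4*t)*sin(2*t) + 5*exp(-4*t)*cos(2*t)

Complete the square in the denominator: s^2 + 8*s + 20 = (s + 4)^2 + 2^2.
Split the numerator to match: 5*s + 26 = 5·(s + 4) + 3·2.
Invert each term: 5·(s + 4)/((s + 4)^2 + 4) ↔ 5e^(-4t)cos(2t); 3·2/((s + 4)^2 + 4) ↔ 3e^(-4t)sin(2t).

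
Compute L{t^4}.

24/s^5

L{t^4} = 4!/s^5 = 24/s^5.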